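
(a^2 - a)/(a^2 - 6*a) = (a - 1)/(a - 6)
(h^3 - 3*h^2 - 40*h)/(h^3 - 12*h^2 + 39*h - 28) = h*(h^2 - 3*h - 40)/(h^3 - 12*h^2 + 39*h - 28)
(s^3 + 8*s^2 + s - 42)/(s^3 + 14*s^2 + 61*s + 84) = (s - 2)/(s + 4)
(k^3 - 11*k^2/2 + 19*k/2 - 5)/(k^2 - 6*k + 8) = (2*k^2 - 7*k + 5)/(2*(k - 4))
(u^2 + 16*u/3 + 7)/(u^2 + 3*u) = (u + 7/3)/u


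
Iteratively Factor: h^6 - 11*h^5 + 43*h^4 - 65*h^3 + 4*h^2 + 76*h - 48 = (h - 3)*(h^5 - 8*h^4 + 19*h^3 - 8*h^2 - 20*h + 16) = (h - 4)*(h - 3)*(h^4 - 4*h^3 + 3*h^2 + 4*h - 4) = (h - 4)*(h - 3)*(h - 1)*(h^3 - 3*h^2 + 4) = (h - 4)*(h - 3)*(h - 1)*(h + 1)*(h^2 - 4*h + 4) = (h - 4)*(h - 3)*(h - 2)*(h - 1)*(h + 1)*(h - 2)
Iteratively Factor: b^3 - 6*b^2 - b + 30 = (b - 5)*(b^2 - b - 6) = (b - 5)*(b - 3)*(b + 2)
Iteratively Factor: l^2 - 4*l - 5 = (l + 1)*(l - 5)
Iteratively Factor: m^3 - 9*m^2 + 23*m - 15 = (m - 3)*(m^2 - 6*m + 5) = (m - 5)*(m - 3)*(m - 1)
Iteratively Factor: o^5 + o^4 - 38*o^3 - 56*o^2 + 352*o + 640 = (o - 5)*(o^4 + 6*o^3 - 8*o^2 - 96*o - 128) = (o - 5)*(o + 4)*(o^3 + 2*o^2 - 16*o - 32) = (o - 5)*(o - 4)*(o + 4)*(o^2 + 6*o + 8) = (o - 5)*(o - 4)*(o + 2)*(o + 4)*(o + 4)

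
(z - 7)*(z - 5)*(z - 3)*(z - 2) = z^4 - 17*z^3 + 101*z^2 - 247*z + 210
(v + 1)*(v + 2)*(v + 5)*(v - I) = v^4 + 8*v^3 - I*v^3 + 17*v^2 - 8*I*v^2 + 10*v - 17*I*v - 10*I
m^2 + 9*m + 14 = (m + 2)*(m + 7)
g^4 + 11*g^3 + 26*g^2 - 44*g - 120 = (g - 2)*(g + 2)*(g + 5)*(g + 6)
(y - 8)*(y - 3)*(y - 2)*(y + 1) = y^4 - 12*y^3 + 33*y^2 - 2*y - 48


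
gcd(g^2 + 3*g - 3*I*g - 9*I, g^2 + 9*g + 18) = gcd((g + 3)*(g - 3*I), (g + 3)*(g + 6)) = g + 3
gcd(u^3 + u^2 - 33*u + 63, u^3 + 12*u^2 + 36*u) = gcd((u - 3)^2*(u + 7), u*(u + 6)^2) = 1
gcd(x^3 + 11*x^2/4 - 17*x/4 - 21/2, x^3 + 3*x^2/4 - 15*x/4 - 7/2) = x^2 - x/4 - 7/2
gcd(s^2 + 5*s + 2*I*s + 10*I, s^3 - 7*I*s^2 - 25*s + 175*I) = s + 5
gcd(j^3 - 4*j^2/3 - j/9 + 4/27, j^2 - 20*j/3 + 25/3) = 1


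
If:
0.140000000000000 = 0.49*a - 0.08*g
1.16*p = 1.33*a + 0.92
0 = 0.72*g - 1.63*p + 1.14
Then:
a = 0.56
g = 1.66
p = 1.43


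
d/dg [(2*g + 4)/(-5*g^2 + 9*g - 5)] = 2*(5*g^2 + 20*g - 23)/(25*g^4 - 90*g^3 + 131*g^2 - 90*g + 25)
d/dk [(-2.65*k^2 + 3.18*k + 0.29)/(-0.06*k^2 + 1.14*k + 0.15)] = (-2.8302*k^2 - 0.7602*k + 0.1464)/(0.0036*k^4 - 0.1368*k^3 + 1.2816*k^2 + 0.342*k + 0.0225)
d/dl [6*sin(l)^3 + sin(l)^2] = 2*(9*sin(l) + 1)*sin(l)*cos(l)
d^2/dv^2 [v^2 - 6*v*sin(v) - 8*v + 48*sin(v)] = 6*v*sin(v) - 48*sin(v) - 12*cos(v) + 2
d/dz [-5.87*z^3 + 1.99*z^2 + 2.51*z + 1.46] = -17.61*z^2 + 3.98*z + 2.51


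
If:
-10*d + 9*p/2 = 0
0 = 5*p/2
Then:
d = 0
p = 0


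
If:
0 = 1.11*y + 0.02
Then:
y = -0.02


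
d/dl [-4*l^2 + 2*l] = 2 - 8*l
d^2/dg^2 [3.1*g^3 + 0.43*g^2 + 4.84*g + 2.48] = 18.6*g + 0.86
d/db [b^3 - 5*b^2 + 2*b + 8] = 3*b^2 - 10*b + 2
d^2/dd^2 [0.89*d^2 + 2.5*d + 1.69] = 1.78000000000000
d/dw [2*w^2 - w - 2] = 4*w - 1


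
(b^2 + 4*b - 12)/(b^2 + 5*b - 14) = (b + 6)/(b + 7)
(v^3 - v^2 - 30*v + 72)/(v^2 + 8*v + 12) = (v^2 - 7*v + 12)/(v + 2)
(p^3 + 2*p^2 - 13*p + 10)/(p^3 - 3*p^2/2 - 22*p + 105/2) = 2*(p^2 - 3*p + 2)/(2*p^2 - 13*p + 21)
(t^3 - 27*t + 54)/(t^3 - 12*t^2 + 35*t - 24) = (t^2 + 3*t - 18)/(t^2 - 9*t + 8)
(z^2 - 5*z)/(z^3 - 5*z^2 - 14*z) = (5 - z)/(-z^2 + 5*z + 14)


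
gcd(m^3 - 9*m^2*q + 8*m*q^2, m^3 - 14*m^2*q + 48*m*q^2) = -m^2 + 8*m*q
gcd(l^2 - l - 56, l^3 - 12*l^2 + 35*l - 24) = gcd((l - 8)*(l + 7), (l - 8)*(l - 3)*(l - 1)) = l - 8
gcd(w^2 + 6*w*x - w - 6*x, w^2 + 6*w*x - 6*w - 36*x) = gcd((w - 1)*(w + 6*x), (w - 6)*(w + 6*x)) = w + 6*x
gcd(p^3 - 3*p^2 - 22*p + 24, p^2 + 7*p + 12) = p + 4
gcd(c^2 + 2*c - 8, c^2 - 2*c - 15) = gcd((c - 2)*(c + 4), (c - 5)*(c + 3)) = 1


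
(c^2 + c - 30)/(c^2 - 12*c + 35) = (c + 6)/(c - 7)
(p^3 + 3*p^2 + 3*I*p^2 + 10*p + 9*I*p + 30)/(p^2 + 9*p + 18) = (p^2 + 3*I*p + 10)/(p + 6)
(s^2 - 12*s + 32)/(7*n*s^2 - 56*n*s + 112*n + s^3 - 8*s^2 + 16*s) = (s - 8)/(7*n*s - 28*n + s^2 - 4*s)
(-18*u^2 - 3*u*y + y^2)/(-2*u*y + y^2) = (18*u^2 + 3*u*y - y^2)/(y*(2*u - y))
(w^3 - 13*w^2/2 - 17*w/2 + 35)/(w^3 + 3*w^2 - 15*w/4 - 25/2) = 2*(w - 7)/(2*w + 5)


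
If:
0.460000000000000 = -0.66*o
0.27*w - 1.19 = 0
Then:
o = -0.70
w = 4.41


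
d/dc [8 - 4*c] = -4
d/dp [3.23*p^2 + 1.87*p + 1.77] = 6.46*p + 1.87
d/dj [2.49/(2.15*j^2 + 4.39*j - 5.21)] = (-10.707*j - 10.9311)/(2.15*j^2 + 4.39*j - 5.21)^2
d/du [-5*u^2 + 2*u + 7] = 2 - 10*u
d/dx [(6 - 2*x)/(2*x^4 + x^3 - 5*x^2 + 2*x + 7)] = 2*(-2*x^4 - x^3 + 5*x^2 - 2*x + (x - 3)*(8*x^3 + 3*x^2 - 10*x + 2) - 7)/(2*x^4 + x^3 - 5*x^2 + 2*x + 7)^2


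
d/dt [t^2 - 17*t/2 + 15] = 2*t - 17/2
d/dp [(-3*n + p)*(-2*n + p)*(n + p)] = n^2 - 8*n*p + 3*p^2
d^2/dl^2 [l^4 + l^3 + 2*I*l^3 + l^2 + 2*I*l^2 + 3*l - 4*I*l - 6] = 12*l^2 + l*(6 + 12*I) + 2 + 4*I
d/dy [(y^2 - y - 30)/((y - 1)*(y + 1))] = (y^2 + 58*y + 1)/(y^4 - 2*y^2 + 1)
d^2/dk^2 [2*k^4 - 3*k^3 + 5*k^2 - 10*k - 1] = 24*k^2 - 18*k + 10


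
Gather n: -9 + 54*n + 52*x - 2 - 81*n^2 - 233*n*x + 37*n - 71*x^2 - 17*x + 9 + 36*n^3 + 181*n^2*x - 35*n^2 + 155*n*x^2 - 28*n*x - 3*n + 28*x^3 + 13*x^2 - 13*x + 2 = 36*n^3 + n^2*(181*x - 116) + n*(155*x^2 - 261*x + 88) + 28*x^3 - 58*x^2 + 22*x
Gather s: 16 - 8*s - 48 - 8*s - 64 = -16*s - 96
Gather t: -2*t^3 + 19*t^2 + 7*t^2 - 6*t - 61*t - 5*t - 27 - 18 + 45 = -2*t^3 + 26*t^2 - 72*t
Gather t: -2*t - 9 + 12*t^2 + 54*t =12*t^2 + 52*t - 9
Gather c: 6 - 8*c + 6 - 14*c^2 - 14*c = -14*c^2 - 22*c + 12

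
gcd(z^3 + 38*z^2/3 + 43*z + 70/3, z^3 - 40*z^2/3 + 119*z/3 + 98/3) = z + 2/3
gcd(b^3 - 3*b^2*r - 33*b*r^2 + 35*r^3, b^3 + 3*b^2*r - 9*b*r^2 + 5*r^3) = -b^2 - 4*b*r + 5*r^2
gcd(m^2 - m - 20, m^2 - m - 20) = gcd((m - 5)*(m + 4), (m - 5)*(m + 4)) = m^2 - m - 20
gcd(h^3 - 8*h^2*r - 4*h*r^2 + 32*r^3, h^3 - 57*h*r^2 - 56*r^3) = -h + 8*r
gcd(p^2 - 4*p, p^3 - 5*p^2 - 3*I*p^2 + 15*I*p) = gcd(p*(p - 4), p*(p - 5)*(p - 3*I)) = p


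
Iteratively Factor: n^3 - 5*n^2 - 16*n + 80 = (n + 4)*(n^2 - 9*n + 20) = (n - 5)*(n + 4)*(n - 4)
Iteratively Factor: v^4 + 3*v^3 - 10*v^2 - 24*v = (v)*(v^3 + 3*v^2 - 10*v - 24) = v*(v + 4)*(v^2 - v - 6) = v*(v + 2)*(v + 4)*(v - 3)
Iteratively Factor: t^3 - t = (t + 1)*(t^2 - t) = (t - 1)*(t + 1)*(t)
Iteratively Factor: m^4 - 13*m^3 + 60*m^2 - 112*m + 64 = (m - 4)*(m^3 - 9*m^2 + 24*m - 16) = (m - 4)*(m - 1)*(m^2 - 8*m + 16) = (m - 4)^2*(m - 1)*(m - 4)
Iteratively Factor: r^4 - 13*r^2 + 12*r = (r - 3)*(r^3 + 3*r^2 - 4*r) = r*(r - 3)*(r^2 + 3*r - 4) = r*(r - 3)*(r + 4)*(r - 1)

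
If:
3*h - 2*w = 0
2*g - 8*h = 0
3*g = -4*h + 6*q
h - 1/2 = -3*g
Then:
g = 2/13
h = 1/26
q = 4/39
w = 3/52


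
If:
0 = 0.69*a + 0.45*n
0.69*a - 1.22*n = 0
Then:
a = 0.00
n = 0.00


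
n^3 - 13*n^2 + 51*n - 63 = (n - 7)*(n - 3)^2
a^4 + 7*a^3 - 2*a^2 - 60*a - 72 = (a - 3)*(a + 2)^2*(a + 6)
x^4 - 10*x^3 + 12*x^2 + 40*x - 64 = (x - 8)*(x - 2)^2*(x + 2)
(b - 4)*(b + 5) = b^2 + b - 20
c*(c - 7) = c^2 - 7*c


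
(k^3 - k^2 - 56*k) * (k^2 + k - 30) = k^5 - 87*k^3 - 26*k^2 + 1680*k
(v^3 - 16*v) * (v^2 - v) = v^5 - v^4 - 16*v^3 + 16*v^2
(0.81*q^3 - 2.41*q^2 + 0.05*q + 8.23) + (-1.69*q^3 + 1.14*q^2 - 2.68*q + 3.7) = -0.88*q^3 - 1.27*q^2 - 2.63*q + 11.93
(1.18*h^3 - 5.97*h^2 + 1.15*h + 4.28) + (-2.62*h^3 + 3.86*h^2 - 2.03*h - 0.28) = -1.44*h^3 - 2.11*h^2 - 0.88*h + 4.0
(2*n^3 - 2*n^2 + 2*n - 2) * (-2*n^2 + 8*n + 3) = -4*n^5 + 20*n^4 - 14*n^3 + 14*n^2 - 10*n - 6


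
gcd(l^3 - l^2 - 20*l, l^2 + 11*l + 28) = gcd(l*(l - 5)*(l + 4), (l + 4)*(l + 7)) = l + 4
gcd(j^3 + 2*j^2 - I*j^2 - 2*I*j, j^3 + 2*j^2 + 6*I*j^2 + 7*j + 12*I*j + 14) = j^2 + j*(2 - I) - 2*I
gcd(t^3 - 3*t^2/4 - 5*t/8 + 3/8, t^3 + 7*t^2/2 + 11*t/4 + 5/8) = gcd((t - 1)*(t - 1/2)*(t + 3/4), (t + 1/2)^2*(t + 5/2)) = 1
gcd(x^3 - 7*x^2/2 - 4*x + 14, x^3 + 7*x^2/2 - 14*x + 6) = x - 2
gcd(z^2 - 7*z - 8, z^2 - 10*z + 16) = z - 8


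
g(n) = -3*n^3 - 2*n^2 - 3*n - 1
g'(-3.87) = -122.31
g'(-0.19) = -2.56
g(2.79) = -90.09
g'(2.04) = -48.61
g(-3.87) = 154.54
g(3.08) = -116.87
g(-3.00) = 71.00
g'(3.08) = -100.70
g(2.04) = -40.91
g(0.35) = -2.42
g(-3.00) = 71.00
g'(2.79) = -84.22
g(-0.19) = -0.48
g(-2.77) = 55.73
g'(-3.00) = -72.00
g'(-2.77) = -60.98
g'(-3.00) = -72.00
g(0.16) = -1.54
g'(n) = -9*n^2 - 4*n - 3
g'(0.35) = -5.50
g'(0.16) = -3.87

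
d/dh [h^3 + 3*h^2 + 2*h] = 3*h^2 + 6*h + 2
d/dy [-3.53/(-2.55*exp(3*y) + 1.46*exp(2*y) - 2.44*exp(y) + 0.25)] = (-27.0045*exp(2*y) + 10.3076*exp(y) - 8.6132)*exp(y)/(2.55*exp(3*y) - 1.46*exp(2*y) + 2.44*exp(y) - 0.25)^2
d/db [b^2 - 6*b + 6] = 2*b - 6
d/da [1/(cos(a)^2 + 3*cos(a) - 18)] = (2*cos(a) + 3)*sin(a)/(cos(a)^2 + 3*cos(a) - 18)^2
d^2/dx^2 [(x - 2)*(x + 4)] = 2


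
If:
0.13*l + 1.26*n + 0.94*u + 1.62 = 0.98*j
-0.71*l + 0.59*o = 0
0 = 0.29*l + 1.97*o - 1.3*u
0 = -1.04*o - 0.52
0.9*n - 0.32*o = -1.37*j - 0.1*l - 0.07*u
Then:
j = 0.24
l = -0.42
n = -0.42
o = -0.50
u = -0.85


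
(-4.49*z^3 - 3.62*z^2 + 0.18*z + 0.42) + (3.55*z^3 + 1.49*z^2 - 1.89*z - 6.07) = -0.94*z^3 - 2.13*z^2 - 1.71*z - 5.65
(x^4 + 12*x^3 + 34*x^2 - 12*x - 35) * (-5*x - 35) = -5*x^5 - 95*x^4 - 590*x^3 - 1130*x^2 + 595*x + 1225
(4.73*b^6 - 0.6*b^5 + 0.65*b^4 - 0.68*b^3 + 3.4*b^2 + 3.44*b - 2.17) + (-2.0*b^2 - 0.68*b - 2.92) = 4.73*b^6 - 0.6*b^5 + 0.65*b^4 - 0.68*b^3 + 1.4*b^2 + 2.76*b - 5.09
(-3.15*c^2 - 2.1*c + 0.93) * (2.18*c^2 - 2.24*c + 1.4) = -6.867*c^4 + 2.478*c^3 + 2.3214*c^2 - 5.0232*c + 1.302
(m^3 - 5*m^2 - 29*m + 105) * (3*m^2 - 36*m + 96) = 3*m^5 - 51*m^4 + 189*m^3 + 879*m^2 - 6564*m + 10080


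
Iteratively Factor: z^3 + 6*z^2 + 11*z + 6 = (z + 3)*(z^2 + 3*z + 2) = (z + 2)*(z + 3)*(z + 1)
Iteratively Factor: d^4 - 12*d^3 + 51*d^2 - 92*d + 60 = (d - 3)*(d^3 - 9*d^2 + 24*d - 20) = (d - 3)*(d - 2)*(d^2 - 7*d + 10) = (d - 3)*(d - 2)^2*(d - 5)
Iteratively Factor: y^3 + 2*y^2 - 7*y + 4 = (y - 1)*(y^2 + 3*y - 4) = (y - 1)^2*(y + 4)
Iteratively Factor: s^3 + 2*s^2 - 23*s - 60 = (s - 5)*(s^2 + 7*s + 12) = (s - 5)*(s + 3)*(s + 4)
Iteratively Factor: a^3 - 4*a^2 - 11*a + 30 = (a + 3)*(a^2 - 7*a + 10) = (a - 5)*(a + 3)*(a - 2)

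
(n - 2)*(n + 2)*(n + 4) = n^3 + 4*n^2 - 4*n - 16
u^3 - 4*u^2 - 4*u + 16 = (u - 4)*(u - 2)*(u + 2)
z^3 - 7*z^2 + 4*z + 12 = (z - 6)*(z - 2)*(z + 1)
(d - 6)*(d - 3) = d^2 - 9*d + 18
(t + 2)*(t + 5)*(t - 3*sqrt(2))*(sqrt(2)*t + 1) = sqrt(2)*t^4 - 5*t^3 + 7*sqrt(2)*t^3 - 35*t^2 + 7*sqrt(2)*t^2 - 50*t - 21*sqrt(2)*t - 30*sqrt(2)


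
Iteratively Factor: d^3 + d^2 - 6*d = (d + 3)*(d^2 - 2*d) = (d - 2)*(d + 3)*(d)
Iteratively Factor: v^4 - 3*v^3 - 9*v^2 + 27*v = (v)*(v^3 - 3*v^2 - 9*v + 27) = v*(v - 3)*(v^2 - 9) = v*(v - 3)*(v + 3)*(v - 3)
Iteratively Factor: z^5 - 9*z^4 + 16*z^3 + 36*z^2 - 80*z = (z - 2)*(z^4 - 7*z^3 + 2*z^2 + 40*z) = (z - 5)*(z - 2)*(z^3 - 2*z^2 - 8*z) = z*(z - 5)*(z - 2)*(z^2 - 2*z - 8) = z*(z - 5)*(z - 4)*(z - 2)*(z + 2)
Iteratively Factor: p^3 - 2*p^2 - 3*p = (p + 1)*(p^2 - 3*p) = p*(p + 1)*(p - 3)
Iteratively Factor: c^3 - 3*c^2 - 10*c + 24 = (c - 4)*(c^2 + c - 6) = (c - 4)*(c + 3)*(c - 2)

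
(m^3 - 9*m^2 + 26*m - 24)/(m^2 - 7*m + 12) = m - 2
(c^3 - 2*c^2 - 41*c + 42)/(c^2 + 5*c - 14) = (c^3 - 2*c^2 - 41*c + 42)/(c^2 + 5*c - 14)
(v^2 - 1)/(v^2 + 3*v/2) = 2*(v^2 - 1)/(v*(2*v + 3))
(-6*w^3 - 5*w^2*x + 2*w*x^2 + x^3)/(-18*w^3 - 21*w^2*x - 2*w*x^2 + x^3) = (-2*w + x)/(-6*w + x)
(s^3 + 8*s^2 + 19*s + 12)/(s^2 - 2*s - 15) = (s^2 + 5*s + 4)/(s - 5)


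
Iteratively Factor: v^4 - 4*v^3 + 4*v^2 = (v)*(v^3 - 4*v^2 + 4*v) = v*(v - 2)*(v^2 - 2*v) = v^2*(v - 2)*(v - 2)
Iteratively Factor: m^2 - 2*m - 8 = (m + 2)*(m - 4)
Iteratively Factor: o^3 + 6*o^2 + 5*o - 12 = (o - 1)*(o^2 + 7*o + 12) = (o - 1)*(o + 3)*(o + 4)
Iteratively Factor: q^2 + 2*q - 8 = (q + 4)*(q - 2)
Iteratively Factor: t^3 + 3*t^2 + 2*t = (t + 1)*(t^2 + 2*t) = t*(t + 1)*(t + 2)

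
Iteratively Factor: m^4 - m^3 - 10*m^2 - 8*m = (m - 4)*(m^3 + 3*m^2 + 2*m) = (m - 4)*(m + 2)*(m^2 + m) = m*(m - 4)*(m + 2)*(m + 1)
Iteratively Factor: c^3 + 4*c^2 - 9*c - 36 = (c + 4)*(c^2 - 9) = (c + 3)*(c + 4)*(c - 3)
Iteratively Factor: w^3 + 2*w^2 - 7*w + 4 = (w - 1)*(w^2 + 3*w - 4) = (w - 1)*(w + 4)*(w - 1)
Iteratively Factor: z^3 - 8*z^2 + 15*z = (z - 5)*(z^2 - 3*z) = (z - 5)*(z - 3)*(z)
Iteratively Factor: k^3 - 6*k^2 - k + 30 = (k - 5)*(k^2 - k - 6) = (k - 5)*(k - 3)*(k + 2)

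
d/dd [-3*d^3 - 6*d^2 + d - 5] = -9*d^2 - 12*d + 1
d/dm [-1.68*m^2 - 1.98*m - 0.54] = -3.36*m - 1.98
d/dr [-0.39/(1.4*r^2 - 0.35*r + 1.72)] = (1.092*r - 0.1365)/(1.4*r^2 - 0.35*r + 1.72)^2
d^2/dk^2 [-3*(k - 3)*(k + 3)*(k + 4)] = -18*k - 24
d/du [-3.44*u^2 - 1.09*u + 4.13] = -6.88*u - 1.09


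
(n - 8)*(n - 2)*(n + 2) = n^3 - 8*n^2 - 4*n + 32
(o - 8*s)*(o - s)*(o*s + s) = o^3*s - 9*o^2*s^2 + o^2*s + 8*o*s^3 - 9*o*s^2 + 8*s^3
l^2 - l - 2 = (l - 2)*(l + 1)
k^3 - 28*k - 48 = (k - 6)*(k + 2)*(k + 4)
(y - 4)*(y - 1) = y^2 - 5*y + 4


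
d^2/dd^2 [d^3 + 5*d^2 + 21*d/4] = 6*d + 10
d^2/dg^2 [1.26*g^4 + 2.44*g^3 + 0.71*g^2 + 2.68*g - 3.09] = 15.12*g^2 + 14.64*g + 1.42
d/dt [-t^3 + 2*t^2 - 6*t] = -3*t^2 + 4*t - 6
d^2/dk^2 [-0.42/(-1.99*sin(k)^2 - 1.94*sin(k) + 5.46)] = (-6.652968*sin(k)^4 - 4.864356*sin(k)^3 - 9.855132*sin(k)^2 + 5.279904*sin(k) + 12.28836)/(1.99*sin(k)^2 + 1.94*sin(k) - 5.46)^3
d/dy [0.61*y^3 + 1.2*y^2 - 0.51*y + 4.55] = 1.83*y^2 + 2.4*y - 0.51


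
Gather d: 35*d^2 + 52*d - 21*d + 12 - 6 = 35*d^2 + 31*d + 6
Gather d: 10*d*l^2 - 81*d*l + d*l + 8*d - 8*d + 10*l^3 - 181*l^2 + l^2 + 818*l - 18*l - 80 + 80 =d*(10*l^2 - 80*l) + 10*l^3 - 180*l^2 + 800*l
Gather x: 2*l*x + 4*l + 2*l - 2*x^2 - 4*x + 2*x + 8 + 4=6*l - 2*x^2 + x*(2*l - 2) + 12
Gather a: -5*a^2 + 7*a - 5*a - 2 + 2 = -5*a^2 + 2*a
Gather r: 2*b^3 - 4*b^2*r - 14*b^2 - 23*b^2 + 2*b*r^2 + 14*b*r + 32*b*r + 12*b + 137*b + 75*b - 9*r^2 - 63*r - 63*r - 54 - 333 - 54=2*b^3 - 37*b^2 + 224*b + r^2*(2*b - 9) + r*(-4*b^2 + 46*b - 126) - 441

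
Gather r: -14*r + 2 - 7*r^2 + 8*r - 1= -7*r^2 - 6*r + 1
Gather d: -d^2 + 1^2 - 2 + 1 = -d^2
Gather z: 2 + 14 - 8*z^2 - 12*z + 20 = -8*z^2 - 12*z + 36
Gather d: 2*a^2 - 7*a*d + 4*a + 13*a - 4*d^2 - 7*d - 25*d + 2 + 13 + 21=2*a^2 + 17*a - 4*d^2 + d*(-7*a - 32) + 36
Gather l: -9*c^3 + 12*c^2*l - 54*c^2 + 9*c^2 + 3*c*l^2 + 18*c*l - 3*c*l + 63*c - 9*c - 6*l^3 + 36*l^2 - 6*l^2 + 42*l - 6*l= -9*c^3 - 45*c^2 + 54*c - 6*l^3 + l^2*(3*c + 30) + l*(12*c^2 + 15*c + 36)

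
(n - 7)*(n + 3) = n^2 - 4*n - 21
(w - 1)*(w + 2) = w^2 + w - 2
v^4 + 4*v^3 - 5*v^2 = v^2*(v - 1)*(v + 5)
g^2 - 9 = (g - 3)*(g + 3)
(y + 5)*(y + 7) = y^2 + 12*y + 35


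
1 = 1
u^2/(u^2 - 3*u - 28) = u^2/(u^2 - 3*u - 28)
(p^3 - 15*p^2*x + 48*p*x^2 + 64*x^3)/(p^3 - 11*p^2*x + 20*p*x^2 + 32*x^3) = (-p + 8*x)/(-p + 4*x)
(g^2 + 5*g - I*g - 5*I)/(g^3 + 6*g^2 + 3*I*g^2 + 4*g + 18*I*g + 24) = (g + 5)/(g^2 + g*(6 + 4*I) + 24*I)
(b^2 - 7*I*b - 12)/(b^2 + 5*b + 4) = (b^2 - 7*I*b - 12)/(b^2 + 5*b + 4)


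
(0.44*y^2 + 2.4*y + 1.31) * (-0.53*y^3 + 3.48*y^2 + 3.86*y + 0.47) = -0.2332*y^5 + 0.2592*y^4 + 9.3561*y^3 + 14.0296*y^2 + 6.1846*y + 0.6157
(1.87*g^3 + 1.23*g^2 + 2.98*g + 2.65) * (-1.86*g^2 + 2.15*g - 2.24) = -3.4782*g^5 + 1.7327*g^4 - 7.0871*g^3 - 1.2772*g^2 - 0.9777*g - 5.936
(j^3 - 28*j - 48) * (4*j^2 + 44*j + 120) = 4*j^5 + 44*j^4 + 8*j^3 - 1424*j^2 - 5472*j - 5760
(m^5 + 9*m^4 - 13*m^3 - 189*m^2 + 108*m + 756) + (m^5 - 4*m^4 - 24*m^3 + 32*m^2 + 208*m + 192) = 2*m^5 + 5*m^4 - 37*m^3 - 157*m^2 + 316*m + 948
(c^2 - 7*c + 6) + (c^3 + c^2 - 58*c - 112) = c^3 + 2*c^2 - 65*c - 106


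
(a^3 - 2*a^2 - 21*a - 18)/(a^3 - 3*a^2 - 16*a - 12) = (a + 3)/(a + 2)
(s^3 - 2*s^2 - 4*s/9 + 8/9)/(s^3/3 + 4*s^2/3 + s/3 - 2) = (9*s^3 - 18*s^2 - 4*s + 8)/(3*(s^3 + 4*s^2 + s - 6))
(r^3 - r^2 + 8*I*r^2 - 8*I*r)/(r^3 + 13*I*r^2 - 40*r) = (r - 1)/(r + 5*I)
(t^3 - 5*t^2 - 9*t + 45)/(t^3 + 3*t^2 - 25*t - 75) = (t - 3)/(t + 5)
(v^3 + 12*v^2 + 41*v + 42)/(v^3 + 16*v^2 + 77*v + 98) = (v + 3)/(v + 7)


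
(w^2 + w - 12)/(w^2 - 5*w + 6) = (w + 4)/(w - 2)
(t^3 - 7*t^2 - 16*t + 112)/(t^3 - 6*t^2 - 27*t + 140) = (t + 4)/(t + 5)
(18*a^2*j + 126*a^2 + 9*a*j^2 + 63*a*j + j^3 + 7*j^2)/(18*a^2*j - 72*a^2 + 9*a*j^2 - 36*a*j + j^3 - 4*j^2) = (j + 7)/(j - 4)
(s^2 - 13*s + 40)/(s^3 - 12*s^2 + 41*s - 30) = (s - 8)/(s^2 - 7*s + 6)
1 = 1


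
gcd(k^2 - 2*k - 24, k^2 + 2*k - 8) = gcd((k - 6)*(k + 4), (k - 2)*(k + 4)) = k + 4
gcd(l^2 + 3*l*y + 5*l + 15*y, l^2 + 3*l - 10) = l + 5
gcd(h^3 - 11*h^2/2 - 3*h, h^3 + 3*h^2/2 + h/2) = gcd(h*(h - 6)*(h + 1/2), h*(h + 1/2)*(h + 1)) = h^2 + h/2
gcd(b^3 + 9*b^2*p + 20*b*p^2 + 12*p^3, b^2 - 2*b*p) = 1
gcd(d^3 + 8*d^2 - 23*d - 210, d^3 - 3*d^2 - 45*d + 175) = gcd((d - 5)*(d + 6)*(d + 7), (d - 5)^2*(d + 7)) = d^2 + 2*d - 35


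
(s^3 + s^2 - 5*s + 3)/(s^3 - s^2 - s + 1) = (s + 3)/(s + 1)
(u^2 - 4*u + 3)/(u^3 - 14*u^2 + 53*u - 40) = (u - 3)/(u^2 - 13*u + 40)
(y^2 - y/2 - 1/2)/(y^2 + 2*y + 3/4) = 2*(y - 1)/(2*y + 3)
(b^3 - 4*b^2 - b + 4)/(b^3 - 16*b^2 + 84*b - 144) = (b^2 - 1)/(b^2 - 12*b + 36)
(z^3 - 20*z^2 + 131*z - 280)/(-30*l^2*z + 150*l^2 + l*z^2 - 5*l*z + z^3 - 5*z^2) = (z^2 - 15*z + 56)/(-30*l^2 + l*z + z^2)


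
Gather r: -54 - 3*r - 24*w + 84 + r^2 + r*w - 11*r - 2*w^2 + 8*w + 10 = r^2 + r*(w - 14) - 2*w^2 - 16*w + 40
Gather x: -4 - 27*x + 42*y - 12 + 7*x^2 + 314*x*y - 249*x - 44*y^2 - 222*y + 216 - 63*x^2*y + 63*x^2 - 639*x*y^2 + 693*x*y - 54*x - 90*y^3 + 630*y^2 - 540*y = x^2*(70 - 63*y) + x*(-639*y^2 + 1007*y - 330) - 90*y^3 + 586*y^2 - 720*y + 200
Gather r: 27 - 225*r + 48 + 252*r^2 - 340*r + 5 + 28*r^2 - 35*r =280*r^2 - 600*r + 80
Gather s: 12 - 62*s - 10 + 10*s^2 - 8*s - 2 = 10*s^2 - 70*s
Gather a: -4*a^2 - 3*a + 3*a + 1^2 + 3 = 4 - 4*a^2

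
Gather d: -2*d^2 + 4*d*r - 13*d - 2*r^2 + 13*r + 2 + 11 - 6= -2*d^2 + d*(4*r - 13) - 2*r^2 + 13*r + 7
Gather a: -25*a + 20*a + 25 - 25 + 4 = 4 - 5*a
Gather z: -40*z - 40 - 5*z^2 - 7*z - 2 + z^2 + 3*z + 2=-4*z^2 - 44*z - 40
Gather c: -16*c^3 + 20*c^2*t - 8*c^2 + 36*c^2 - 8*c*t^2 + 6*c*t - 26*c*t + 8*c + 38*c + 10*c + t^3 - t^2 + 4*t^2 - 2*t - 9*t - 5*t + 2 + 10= -16*c^3 + c^2*(20*t + 28) + c*(-8*t^2 - 20*t + 56) + t^3 + 3*t^2 - 16*t + 12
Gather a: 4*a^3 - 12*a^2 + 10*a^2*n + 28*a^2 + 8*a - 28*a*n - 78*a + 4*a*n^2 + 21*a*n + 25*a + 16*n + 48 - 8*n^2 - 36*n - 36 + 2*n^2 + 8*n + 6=4*a^3 + a^2*(10*n + 16) + a*(4*n^2 - 7*n - 45) - 6*n^2 - 12*n + 18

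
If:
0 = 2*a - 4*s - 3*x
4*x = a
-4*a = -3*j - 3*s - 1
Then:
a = 4*x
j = 49*x/12 - 1/3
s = 5*x/4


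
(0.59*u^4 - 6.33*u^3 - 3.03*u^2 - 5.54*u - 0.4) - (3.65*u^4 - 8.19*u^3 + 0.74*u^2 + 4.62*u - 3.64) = -3.06*u^4 + 1.86*u^3 - 3.77*u^2 - 10.16*u + 3.24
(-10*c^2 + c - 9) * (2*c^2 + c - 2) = -20*c^4 - 8*c^3 + 3*c^2 - 11*c + 18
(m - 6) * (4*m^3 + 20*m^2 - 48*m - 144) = 4*m^4 - 4*m^3 - 168*m^2 + 144*m + 864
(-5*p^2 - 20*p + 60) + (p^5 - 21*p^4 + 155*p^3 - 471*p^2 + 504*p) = p^5 - 21*p^4 + 155*p^3 - 476*p^2 + 484*p + 60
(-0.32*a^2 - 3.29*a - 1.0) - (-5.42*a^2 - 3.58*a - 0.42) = 5.1*a^2 + 0.29*a - 0.58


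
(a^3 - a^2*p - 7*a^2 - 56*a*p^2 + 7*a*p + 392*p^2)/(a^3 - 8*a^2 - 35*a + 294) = (a^2 - a*p - 56*p^2)/(a^2 - a - 42)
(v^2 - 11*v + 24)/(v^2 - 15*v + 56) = (v - 3)/(v - 7)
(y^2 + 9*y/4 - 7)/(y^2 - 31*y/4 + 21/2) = (y + 4)/(y - 6)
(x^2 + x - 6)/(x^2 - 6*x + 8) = (x + 3)/(x - 4)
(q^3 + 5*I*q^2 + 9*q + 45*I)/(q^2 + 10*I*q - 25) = (q^2 + 9)/(q + 5*I)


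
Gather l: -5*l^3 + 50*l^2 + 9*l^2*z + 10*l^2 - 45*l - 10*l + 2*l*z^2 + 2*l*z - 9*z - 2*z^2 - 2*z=-5*l^3 + l^2*(9*z + 60) + l*(2*z^2 + 2*z - 55) - 2*z^2 - 11*z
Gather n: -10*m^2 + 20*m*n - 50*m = -10*m^2 + 20*m*n - 50*m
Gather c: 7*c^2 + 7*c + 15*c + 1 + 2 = 7*c^2 + 22*c + 3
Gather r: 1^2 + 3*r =3*r + 1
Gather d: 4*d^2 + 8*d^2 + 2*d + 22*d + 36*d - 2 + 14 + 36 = 12*d^2 + 60*d + 48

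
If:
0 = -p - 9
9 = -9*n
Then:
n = -1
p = -9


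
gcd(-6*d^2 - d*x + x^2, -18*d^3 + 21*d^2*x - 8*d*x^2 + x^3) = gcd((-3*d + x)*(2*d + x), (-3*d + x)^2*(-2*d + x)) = -3*d + x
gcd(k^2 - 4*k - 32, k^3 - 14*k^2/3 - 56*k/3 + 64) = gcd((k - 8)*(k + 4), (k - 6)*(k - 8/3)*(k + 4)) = k + 4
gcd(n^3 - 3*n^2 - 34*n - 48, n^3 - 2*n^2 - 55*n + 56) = n - 8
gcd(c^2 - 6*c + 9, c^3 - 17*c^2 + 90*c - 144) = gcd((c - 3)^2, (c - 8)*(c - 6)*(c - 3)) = c - 3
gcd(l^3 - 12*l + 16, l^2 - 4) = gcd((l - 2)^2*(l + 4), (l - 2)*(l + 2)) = l - 2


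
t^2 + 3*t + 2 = (t + 1)*(t + 2)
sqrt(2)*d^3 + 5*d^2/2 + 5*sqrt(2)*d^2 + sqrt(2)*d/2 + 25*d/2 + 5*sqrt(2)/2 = (d + 5)*(d + sqrt(2))*(sqrt(2)*d + 1/2)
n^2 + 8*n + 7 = (n + 1)*(n + 7)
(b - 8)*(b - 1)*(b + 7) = b^3 - 2*b^2 - 55*b + 56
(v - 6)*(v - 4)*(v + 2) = v^3 - 8*v^2 + 4*v + 48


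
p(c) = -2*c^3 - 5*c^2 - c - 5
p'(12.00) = -985.00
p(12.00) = -4193.00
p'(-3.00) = -25.00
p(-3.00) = 7.00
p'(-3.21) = -30.72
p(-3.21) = 12.84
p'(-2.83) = -20.75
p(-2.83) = 3.12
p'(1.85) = -40.04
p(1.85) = -36.63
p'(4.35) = -158.04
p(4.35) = -268.59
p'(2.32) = -56.49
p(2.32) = -59.21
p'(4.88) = -192.69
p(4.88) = -361.38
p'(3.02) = -85.92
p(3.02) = -108.71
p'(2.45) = -61.52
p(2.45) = -66.87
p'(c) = -6*c^2 - 10*c - 1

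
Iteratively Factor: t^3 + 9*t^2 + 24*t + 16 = (t + 4)*(t^2 + 5*t + 4) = (t + 4)^2*(t + 1)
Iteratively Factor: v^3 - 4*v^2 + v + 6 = (v - 3)*(v^2 - v - 2) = (v - 3)*(v - 2)*(v + 1)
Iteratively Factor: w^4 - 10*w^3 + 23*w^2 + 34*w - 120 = (w - 5)*(w^3 - 5*w^2 - 2*w + 24) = (w - 5)*(w - 3)*(w^2 - 2*w - 8) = (w - 5)*(w - 4)*(w - 3)*(w + 2)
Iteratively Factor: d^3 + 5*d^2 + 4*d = (d + 1)*(d^2 + 4*d) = (d + 1)*(d + 4)*(d)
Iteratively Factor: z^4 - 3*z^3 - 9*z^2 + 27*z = (z + 3)*(z^3 - 6*z^2 + 9*z) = z*(z + 3)*(z^2 - 6*z + 9) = z*(z - 3)*(z + 3)*(z - 3)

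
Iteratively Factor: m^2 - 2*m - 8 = (m + 2)*(m - 4)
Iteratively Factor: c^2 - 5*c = (c - 5)*(c)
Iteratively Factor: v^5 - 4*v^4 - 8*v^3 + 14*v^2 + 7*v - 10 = (v - 5)*(v^4 + v^3 - 3*v^2 - v + 2) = (v - 5)*(v + 2)*(v^3 - v^2 - v + 1) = (v - 5)*(v - 1)*(v + 2)*(v^2 - 1) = (v - 5)*(v - 1)*(v + 1)*(v + 2)*(v - 1)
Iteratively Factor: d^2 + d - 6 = (d - 2)*(d + 3)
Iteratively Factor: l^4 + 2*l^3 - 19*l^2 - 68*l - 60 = (l + 3)*(l^3 - l^2 - 16*l - 20) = (l - 5)*(l + 3)*(l^2 + 4*l + 4) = (l - 5)*(l + 2)*(l + 3)*(l + 2)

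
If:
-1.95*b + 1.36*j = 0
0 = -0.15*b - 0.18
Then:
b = -1.20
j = -1.72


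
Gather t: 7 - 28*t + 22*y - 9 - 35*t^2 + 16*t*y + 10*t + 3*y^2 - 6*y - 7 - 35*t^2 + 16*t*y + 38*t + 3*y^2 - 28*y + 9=-70*t^2 + t*(32*y + 20) + 6*y^2 - 12*y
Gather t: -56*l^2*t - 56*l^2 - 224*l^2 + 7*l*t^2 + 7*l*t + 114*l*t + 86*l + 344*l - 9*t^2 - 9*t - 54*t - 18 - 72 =-280*l^2 + 430*l + t^2*(7*l - 9) + t*(-56*l^2 + 121*l - 63) - 90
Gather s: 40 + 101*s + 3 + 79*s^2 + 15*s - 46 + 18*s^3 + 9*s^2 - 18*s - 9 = 18*s^3 + 88*s^2 + 98*s - 12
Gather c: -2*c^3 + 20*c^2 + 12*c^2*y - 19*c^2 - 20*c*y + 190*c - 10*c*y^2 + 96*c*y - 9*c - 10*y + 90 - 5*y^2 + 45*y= -2*c^3 + c^2*(12*y + 1) + c*(-10*y^2 + 76*y + 181) - 5*y^2 + 35*y + 90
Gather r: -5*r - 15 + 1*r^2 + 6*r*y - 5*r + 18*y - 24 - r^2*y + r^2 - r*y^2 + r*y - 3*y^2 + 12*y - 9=r^2*(2 - y) + r*(-y^2 + 7*y - 10) - 3*y^2 + 30*y - 48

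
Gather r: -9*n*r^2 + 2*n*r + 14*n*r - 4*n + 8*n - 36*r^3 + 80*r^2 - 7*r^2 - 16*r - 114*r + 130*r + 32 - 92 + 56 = 16*n*r + 4*n - 36*r^3 + r^2*(73 - 9*n) - 4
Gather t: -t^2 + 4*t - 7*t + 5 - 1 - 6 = -t^2 - 3*t - 2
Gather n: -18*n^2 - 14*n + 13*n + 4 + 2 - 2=-18*n^2 - n + 4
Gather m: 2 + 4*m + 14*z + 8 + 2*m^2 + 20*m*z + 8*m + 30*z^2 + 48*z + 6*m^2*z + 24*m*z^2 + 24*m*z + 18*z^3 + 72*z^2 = m^2*(6*z + 2) + m*(24*z^2 + 44*z + 12) + 18*z^3 + 102*z^2 + 62*z + 10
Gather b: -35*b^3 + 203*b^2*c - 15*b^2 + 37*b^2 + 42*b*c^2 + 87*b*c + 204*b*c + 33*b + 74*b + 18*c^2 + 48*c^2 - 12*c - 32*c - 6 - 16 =-35*b^3 + b^2*(203*c + 22) + b*(42*c^2 + 291*c + 107) + 66*c^2 - 44*c - 22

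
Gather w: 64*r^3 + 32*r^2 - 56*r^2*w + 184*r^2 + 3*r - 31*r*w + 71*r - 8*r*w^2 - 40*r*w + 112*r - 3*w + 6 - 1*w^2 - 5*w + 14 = 64*r^3 + 216*r^2 + 186*r + w^2*(-8*r - 1) + w*(-56*r^2 - 71*r - 8) + 20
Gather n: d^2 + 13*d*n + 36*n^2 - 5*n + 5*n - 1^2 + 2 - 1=d^2 + 13*d*n + 36*n^2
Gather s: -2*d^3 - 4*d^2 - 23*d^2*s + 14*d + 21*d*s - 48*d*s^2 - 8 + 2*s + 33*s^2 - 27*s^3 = -2*d^3 - 4*d^2 + 14*d - 27*s^3 + s^2*(33 - 48*d) + s*(-23*d^2 + 21*d + 2) - 8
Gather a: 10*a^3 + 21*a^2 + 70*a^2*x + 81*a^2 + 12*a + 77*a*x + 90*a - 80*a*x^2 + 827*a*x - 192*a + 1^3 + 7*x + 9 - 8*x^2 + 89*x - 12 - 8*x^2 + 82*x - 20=10*a^3 + a^2*(70*x + 102) + a*(-80*x^2 + 904*x - 90) - 16*x^2 + 178*x - 22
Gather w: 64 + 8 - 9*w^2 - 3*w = -9*w^2 - 3*w + 72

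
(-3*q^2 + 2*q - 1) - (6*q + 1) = -3*q^2 - 4*q - 2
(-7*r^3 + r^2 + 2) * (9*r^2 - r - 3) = -63*r^5 + 16*r^4 + 20*r^3 + 15*r^2 - 2*r - 6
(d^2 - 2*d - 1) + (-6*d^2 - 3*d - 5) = -5*d^2 - 5*d - 6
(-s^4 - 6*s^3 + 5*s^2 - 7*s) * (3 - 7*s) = 7*s^5 + 39*s^4 - 53*s^3 + 64*s^2 - 21*s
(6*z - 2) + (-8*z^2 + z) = -8*z^2 + 7*z - 2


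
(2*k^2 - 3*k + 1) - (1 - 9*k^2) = 11*k^2 - 3*k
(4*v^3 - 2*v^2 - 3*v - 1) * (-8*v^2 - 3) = -32*v^5 + 16*v^4 + 12*v^3 + 14*v^2 + 9*v + 3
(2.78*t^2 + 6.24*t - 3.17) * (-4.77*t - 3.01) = -13.2606*t^3 - 38.1326*t^2 - 3.6615*t + 9.5417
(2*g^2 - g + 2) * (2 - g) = -2*g^3 + 5*g^2 - 4*g + 4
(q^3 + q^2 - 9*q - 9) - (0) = q^3 + q^2 - 9*q - 9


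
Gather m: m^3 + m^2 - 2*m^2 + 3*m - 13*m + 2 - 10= m^3 - m^2 - 10*m - 8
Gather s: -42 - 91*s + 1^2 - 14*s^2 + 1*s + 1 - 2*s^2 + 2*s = -16*s^2 - 88*s - 40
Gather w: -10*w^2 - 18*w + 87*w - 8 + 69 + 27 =-10*w^2 + 69*w + 88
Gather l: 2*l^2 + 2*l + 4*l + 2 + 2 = 2*l^2 + 6*l + 4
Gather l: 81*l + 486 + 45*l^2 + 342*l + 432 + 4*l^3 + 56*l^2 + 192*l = 4*l^3 + 101*l^2 + 615*l + 918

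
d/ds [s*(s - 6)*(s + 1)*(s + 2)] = 4*s^3 - 9*s^2 - 32*s - 12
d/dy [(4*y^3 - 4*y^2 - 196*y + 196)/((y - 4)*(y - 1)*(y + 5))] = 4*(y^2 + 58*y + 49)/(y^4 + 2*y^3 - 39*y^2 - 40*y + 400)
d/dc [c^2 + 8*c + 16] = 2*c + 8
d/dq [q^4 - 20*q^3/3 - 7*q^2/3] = 2*q*(6*q^2 - 30*q - 7)/3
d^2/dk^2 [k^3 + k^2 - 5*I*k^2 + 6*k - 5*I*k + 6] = 6*k + 2 - 10*I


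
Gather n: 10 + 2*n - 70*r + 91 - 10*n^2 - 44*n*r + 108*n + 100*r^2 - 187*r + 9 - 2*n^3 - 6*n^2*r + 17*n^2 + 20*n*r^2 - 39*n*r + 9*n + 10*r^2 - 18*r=-2*n^3 + n^2*(7 - 6*r) + n*(20*r^2 - 83*r + 119) + 110*r^2 - 275*r + 110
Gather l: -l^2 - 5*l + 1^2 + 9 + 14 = -l^2 - 5*l + 24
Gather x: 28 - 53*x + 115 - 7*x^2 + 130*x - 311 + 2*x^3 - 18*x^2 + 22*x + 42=2*x^3 - 25*x^2 + 99*x - 126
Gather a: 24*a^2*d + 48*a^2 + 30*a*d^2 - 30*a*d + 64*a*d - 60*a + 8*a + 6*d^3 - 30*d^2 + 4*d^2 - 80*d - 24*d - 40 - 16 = a^2*(24*d + 48) + a*(30*d^2 + 34*d - 52) + 6*d^3 - 26*d^2 - 104*d - 56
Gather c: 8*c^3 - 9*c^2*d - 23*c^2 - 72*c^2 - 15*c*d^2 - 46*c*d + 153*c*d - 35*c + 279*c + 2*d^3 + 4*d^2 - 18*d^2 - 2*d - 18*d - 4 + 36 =8*c^3 + c^2*(-9*d - 95) + c*(-15*d^2 + 107*d + 244) + 2*d^3 - 14*d^2 - 20*d + 32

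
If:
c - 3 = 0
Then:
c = 3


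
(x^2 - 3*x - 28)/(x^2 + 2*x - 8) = (x - 7)/(x - 2)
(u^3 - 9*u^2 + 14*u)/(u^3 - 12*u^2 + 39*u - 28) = u*(u - 2)/(u^2 - 5*u + 4)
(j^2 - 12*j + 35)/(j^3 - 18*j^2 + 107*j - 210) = 1/(j - 6)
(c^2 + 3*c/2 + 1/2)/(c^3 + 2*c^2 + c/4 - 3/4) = 2*(2*c + 1)/(4*c^2 + 4*c - 3)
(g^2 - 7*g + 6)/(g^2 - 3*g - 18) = (g - 1)/(g + 3)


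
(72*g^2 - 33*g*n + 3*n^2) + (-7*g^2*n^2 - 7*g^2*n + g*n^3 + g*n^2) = -7*g^2*n^2 - 7*g^2*n + 72*g^2 + g*n^3 + g*n^2 - 33*g*n + 3*n^2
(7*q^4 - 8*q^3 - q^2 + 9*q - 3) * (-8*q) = -56*q^5 + 64*q^4 + 8*q^3 - 72*q^2 + 24*q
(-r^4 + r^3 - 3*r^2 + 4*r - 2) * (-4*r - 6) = 4*r^5 + 2*r^4 + 6*r^3 + 2*r^2 - 16*r + 12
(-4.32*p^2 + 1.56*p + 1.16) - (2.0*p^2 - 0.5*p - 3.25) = -6.32*p^2 + 2.06*p + 4.41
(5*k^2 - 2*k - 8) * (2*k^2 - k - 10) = 10*k^4 - 9*k^3 - 64*k^2 + 28*k + 80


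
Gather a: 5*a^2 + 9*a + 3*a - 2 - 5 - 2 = 5*a^2 + 12*a - 9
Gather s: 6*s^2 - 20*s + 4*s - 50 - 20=6*s^2 - 16*s - 70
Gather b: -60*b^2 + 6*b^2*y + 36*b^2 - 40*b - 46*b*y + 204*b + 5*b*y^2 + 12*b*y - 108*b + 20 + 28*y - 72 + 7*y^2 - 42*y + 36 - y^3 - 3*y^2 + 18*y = b^2*(6*y - 24) + b*(5*y^2 - 34*y + 56) - y^3 + 4*y^2 + 4*y - 16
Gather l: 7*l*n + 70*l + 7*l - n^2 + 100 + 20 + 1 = l*(7*n + 77) - n^2 + 121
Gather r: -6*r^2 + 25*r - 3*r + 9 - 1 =-6*r^2 + 22*r + 8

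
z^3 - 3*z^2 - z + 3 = (z - 3)*(z - 1)*(z + 1)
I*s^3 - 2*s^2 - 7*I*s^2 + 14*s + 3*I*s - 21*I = (s - 7)*(s + 3*I)*(I*s + 1)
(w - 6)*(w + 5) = w^2 - w - 30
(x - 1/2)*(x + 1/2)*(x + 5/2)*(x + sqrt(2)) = x^4 + sqrt(2)*x^3 + 5*x^3/2 - x^2/4 + 5*sqrt(2)*x^2/2 - 5*x/8 - sqrt(2)*x/4 - 5*sqrt(2)/8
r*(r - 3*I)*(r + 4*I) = r^3 + I*r^2 + 12*r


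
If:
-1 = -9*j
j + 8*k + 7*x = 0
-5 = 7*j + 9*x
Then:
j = 1/9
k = 355/648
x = -52/81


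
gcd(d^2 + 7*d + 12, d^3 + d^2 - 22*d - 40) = d + 4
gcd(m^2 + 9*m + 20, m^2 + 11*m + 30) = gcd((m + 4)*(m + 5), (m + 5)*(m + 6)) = m + 5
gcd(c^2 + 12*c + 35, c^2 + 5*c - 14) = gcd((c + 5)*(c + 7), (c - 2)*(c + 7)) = c + 7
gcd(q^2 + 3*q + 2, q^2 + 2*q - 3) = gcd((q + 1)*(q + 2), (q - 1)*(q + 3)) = 1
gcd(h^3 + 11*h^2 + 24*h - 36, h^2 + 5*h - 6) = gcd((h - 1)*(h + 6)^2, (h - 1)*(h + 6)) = h^2 + 5*h - 6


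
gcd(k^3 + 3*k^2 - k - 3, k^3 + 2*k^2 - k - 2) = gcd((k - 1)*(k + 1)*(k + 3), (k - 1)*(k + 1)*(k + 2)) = k^2 - 1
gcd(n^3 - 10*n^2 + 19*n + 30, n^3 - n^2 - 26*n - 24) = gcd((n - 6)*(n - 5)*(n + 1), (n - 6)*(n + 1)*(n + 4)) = n^2 - 5*n - 6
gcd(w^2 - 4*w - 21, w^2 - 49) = w - 7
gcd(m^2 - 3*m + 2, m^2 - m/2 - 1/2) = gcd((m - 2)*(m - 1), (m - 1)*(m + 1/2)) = m - 1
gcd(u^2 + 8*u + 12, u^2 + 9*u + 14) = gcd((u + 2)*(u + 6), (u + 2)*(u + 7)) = u + 2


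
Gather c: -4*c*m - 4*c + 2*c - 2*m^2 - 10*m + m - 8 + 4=c*(-4*m - 2) - 2*m^2 - 9*m - 4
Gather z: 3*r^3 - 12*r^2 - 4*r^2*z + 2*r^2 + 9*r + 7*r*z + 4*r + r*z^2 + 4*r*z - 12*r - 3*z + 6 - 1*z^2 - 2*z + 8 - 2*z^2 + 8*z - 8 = 3*r^3 - 10*r^2 + r + z^2*(r - 3) + z*(-4*r^2 + 11*r + 3) + 6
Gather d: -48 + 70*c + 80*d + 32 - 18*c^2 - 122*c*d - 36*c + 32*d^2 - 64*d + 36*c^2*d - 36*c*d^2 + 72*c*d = -18*c^2 + 34*c + d^2*(32 - 36*c) + d*(36*c^2 - 50*c + 16) - 16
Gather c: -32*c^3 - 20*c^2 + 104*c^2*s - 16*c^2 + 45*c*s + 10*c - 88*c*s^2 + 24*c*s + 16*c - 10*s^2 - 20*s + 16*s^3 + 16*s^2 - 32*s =-32*c^3 + c^2*(104*s - 36) + c*(-88*s^2 + 69*s + 26) + 16*s^3 + 6*s^2 - 52*s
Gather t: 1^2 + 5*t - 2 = 5*t - 1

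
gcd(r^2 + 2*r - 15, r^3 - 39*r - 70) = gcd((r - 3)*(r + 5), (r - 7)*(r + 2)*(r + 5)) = r + 5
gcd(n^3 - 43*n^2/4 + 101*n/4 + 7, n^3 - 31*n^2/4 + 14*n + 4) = n^2 - 15*n/4 - 1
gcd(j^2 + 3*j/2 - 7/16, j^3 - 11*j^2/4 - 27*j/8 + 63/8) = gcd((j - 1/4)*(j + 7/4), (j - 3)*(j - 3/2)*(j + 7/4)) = j + 7/4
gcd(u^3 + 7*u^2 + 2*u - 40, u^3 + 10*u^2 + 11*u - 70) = u^2 + 3*u - 10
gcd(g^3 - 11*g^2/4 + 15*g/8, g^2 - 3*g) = g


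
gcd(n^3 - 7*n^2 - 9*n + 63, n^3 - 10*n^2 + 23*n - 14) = n - 7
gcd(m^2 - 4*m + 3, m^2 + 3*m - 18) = m - 3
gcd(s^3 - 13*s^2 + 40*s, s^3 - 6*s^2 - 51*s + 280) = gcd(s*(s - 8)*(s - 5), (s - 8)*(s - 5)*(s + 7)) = s^2 - 13*s + 40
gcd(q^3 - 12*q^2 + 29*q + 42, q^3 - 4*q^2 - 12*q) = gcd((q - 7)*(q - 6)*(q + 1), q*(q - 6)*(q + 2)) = q - 6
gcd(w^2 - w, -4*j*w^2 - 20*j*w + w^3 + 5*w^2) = w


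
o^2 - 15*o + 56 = (o - 8)*(o - 7)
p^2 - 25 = (p - 5)*(p + 5)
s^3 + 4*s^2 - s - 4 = (s - 1)*(s + 1)*(s + 4)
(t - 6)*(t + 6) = t^2 - 36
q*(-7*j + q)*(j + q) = -7*j^2*q - 6*j*q^2 + q^3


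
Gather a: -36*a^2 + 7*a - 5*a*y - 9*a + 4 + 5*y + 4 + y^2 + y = -36*a^2 + a*(-5*y - 2) + y^2 + 6*y + 8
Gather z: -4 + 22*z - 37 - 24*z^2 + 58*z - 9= -24*z^2 + 80*z - 50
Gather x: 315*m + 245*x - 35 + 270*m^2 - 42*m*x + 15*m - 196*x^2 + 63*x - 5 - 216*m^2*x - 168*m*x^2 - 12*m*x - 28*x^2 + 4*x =270*m^2 + 330*m + x^2*(-168*m - 224) + x*(-216*m^2 - 54*m + 312) - 40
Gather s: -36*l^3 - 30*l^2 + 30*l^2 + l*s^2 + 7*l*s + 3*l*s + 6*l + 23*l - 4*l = -36*l^3 + l*s^2 + 10*l*s + 25*l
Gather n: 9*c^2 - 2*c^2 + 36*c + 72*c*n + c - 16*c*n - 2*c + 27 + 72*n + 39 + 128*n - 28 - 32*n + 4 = 7*c^2 + 35*c + n*(56*c + 168) + 42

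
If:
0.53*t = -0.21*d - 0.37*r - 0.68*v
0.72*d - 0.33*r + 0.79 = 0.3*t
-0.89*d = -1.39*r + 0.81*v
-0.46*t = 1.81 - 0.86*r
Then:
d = -2.33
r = 0.33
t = -3.32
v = 3.12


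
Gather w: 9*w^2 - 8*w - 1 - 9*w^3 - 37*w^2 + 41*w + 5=-9*w^3 - 28*w^2 + 33*w + 4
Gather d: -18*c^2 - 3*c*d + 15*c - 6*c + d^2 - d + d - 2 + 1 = -18*c^2 - 3*c*d + 9*c + d^2 - 1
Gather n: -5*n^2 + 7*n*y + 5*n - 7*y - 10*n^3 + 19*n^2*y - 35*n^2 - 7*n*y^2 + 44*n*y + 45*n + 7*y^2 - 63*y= -10*n^3 + n^2*(19*y - 40) + n*(-7*y^2 + 51*y + 50) + 7*y^2 - 70*y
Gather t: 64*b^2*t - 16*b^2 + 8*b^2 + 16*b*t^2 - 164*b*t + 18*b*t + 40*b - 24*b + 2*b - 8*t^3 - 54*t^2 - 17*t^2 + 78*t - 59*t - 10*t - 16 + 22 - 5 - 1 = -8*b^2 + 18*b - 8*t^3 + t^2*(16*b - 71) + t*(64*b^2 - 146*b + 9)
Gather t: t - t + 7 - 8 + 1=0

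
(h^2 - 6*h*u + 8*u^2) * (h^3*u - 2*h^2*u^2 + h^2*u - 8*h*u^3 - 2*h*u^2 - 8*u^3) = h^5*u - 8*h^4*u^2 + h^4*u + 12*h^3*u^3 - 8*h^3*u^2 + 32*h^2*u^4 + 12*h^2*u^3 - 64*h*u^5 + 32*h*u^4 - 64*u^5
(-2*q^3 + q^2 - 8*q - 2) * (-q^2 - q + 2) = 2*q^5 + q^4 + 3*q^3 + 12*q^2 - 14*q - 4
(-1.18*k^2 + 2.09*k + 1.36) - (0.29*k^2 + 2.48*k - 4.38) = -1.47*k^2 - 0.39*k + 5.74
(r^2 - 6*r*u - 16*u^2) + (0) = r^2 - 6*r*u - 16*u^2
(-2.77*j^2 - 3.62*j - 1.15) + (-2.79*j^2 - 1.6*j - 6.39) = -5.56*j^2 - 5.22*j - 7.54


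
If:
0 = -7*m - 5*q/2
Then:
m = -5*q/14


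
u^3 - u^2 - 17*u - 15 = (u - 5)*(u + 1)*(u + 3)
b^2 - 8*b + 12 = (b - 6)*(b - 2)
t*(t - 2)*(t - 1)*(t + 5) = t^4 + 2*t^3 - 13*t^2 + 10*t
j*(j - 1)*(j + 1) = j^3 - j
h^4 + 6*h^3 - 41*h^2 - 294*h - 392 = (h - 7)*(h + 2)*(h + 4)*(h + 7)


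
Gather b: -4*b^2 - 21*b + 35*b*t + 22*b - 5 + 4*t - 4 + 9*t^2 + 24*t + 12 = -4*b^2 + b*(35*t + 1) + 9*t^2 + 28*t + 3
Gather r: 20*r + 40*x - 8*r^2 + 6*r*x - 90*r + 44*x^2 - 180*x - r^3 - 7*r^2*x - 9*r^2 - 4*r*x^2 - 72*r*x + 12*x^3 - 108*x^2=-r^3 + r^2*(-7*x - 17) + r*(-4*x^2 - 66*x - 70) + 12*x^3 - 64*x^2 - 140*x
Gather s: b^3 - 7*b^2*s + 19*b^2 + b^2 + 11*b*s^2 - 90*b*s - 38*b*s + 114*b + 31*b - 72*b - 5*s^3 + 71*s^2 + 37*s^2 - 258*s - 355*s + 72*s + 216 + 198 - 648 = b^3 + 20*b^2 + 73*b - 5*s^3 + s^2*(11*b + 108) + s*(-7*b^2 - 128*b - 541) - 234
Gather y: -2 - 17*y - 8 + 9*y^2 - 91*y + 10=9*y^2 - 108*y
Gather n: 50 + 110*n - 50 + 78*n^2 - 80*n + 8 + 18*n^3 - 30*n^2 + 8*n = 18*n^3 + 48*n^2 + 38*n + 8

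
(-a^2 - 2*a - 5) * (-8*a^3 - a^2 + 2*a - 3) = 8*a^5 + 17*a^4 + 40*a^3 + 4*a^2 - 4*a + 15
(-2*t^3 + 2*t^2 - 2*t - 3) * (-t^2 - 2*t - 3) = 2*t^5 + 2*t^4 + 4*t^3 + t^2 + 12*t + 9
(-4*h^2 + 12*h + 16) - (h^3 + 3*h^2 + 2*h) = -h^3 - 7*h^2 + 10*h + 16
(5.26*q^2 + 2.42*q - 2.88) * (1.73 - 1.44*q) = -7.5744*q^3 + 5.615*q^2 + 8.3338*q - 4.9824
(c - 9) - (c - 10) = 1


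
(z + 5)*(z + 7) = z^2 + 12*z + 35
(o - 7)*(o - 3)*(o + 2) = o^3 - 8*o^2 + o + 42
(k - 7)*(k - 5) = k^2 - 12*k + 35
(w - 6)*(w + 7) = w^2 + w - 42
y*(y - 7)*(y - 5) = y^3 - 12*y^2 + 35*y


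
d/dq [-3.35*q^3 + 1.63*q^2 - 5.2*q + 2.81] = -10.05*q^2 + 3.26*q - 5.2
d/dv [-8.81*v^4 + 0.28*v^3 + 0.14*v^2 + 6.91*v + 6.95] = -35.24*v^3 + 0.84*v^2 + 0.28*v + 6.91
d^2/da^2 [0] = 0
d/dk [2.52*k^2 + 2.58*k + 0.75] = 5.04*k + 2.58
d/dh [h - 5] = 1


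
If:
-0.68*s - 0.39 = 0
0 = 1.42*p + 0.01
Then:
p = -0.01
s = -0.57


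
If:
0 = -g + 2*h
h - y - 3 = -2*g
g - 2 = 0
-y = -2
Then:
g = 2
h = 1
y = 2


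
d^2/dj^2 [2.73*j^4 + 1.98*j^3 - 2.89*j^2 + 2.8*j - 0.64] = 32.76*j^2 + 11.88*j - 5.78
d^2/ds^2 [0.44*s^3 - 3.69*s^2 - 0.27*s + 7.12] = 2.64*s - 7.38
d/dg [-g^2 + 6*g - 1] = 6 - 2*g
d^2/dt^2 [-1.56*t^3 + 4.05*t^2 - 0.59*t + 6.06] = 8.1 - 9.36*t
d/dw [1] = 0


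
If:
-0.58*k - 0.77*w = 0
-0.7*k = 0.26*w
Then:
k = 0.00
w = 0.00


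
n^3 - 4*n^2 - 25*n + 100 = (n - 5)*(n - 4)*(n + 5)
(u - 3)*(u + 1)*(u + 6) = u^3 + 4*u^2 - 15*u - 18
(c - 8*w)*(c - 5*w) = c^2 - 13*c*w + 40*w^2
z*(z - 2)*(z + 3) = z^3 + z^2 - 6*z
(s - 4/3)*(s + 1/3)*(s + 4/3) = s^3 + s^2/3 - 16*s/9 - 16/27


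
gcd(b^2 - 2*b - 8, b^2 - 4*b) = b - 4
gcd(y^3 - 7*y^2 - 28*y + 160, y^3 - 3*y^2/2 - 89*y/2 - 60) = y^2 - 3*y - 40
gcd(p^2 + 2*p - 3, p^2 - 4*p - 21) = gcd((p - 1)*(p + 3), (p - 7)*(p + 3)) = p + 3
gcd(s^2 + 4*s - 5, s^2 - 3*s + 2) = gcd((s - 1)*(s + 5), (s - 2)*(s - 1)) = s - 1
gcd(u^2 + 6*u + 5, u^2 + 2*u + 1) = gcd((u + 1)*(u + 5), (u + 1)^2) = u + 1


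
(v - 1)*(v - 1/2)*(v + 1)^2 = v^4 + v^3/2 - 3*v^2/2 - v/2 + 1/2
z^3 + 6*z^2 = z^2*(z + 6)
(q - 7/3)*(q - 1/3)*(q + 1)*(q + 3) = q^4 + 4*q^3/3 - 62*q^2/9 - 44*q/9 + 7/3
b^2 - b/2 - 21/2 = (b - 7/2)*(b + 3)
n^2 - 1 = (n - 1)*(n + 1)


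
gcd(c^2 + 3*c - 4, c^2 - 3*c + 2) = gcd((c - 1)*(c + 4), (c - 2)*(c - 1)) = c - 1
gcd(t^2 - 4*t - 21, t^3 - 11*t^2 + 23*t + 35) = t - 7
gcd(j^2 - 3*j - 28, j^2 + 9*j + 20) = j + 4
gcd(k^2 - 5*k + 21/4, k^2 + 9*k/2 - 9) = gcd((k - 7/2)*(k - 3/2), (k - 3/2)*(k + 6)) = k - 3/2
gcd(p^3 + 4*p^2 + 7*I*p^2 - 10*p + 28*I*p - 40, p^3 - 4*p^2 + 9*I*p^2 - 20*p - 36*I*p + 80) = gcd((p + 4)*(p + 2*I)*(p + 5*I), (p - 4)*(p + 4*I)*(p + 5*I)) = p + 5*I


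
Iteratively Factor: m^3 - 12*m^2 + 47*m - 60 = (m - 3)*(m^2 - 9*m + 20) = (m - 5)*(m - 3)*(m - 4)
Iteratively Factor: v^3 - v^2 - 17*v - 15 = (v + 3)*(v^2 - 4*v - 5) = (v + 1)*(v + 3)*(v - 5)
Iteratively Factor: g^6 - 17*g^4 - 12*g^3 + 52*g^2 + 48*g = (g - 2)*(g^5 + 2*g^4 - 13*g^3 - 38*g^2 - 24*g) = (g - 4)*(g - 2)*(g^4 + 6*g^3 + 11*g^2 + 6*g) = (g - 4)*(g - 2)*(g + 2)*(g^3 + 4*g^2 + 3*g) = (g - 4)*(g - 2)*(g + 2)*(g + 3)*(g^2 + g) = g*(g - 4)*(g - 2)*(g + 2)*(g + 3)*(g + 1)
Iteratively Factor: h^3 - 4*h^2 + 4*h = (h - 2)*(h^2 - 2*h) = h*(h - 2)*(h - 2)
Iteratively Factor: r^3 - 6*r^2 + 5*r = (r - 5)*(r^2 - r) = (r - 5)*(r - 1)*(r)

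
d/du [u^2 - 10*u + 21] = 2*u - 10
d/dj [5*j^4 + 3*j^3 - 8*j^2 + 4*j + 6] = 20*j^3 + 9*j^2 - 16*j + 4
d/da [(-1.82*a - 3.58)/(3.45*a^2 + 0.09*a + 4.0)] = (6.279*a^2 + 24.702*a - 6.9578)/(11.9025*a^4 + 0.621*a^3 + 27.6081*a^2 + 0.72*a + 16.0)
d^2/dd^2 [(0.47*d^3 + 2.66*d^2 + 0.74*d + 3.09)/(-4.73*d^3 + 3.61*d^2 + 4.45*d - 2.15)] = (-135.07461*d^6 - 158.692446*d^5 - 1032.35088*d^4 + 1232.028704*d^3 + 142.036026*d^2 - 156.78981*d - 209.09712)/(105.823817*d^9 - 242.298507*d^8 - 113.752716*d^7 + 553.169834*d^6 - 113.25243*d^5 - 401.92968*d^4 + 184.7042*d^3 + 77.66445*d^2 - 61.710375*d + 9.938375)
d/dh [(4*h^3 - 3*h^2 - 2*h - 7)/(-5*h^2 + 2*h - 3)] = 4*(-5*h^4 + 4*h^3 - 13*h^2 - 13*h + 5)/(25*h^4 - 20*h^3 + 34*h^2 - 12*h + 9)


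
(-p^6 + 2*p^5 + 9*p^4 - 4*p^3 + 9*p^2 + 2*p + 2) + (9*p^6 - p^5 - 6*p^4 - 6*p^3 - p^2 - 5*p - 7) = 8*p^6 + p^5 + 3*p^4 - 10*p^3 + 8*p^2 - 3*p - 5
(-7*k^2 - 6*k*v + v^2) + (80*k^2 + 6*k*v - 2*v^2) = 73*k^2 - v^2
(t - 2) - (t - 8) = 6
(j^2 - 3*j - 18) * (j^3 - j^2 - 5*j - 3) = j^5 - 4*j^4 - 20*j^3 + 30*j^2 + 99*j + 54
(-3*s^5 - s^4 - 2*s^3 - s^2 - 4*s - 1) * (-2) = 6*s^5 + 2*s^4 + 4*s^3 + 2*s^2 + 8*s + 2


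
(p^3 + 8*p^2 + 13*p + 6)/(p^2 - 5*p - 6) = (p^2 + 7*p + 6)/(p - 6)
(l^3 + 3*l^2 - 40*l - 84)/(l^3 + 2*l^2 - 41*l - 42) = (l + 2)/(l + 1)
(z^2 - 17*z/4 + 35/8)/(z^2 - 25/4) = (4*z - 7)/(2*(2*z + 5))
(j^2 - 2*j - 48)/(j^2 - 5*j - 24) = (j + 6)/(j + 3)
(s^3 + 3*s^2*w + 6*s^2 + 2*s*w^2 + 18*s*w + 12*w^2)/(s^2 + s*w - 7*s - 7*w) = (s^2 + 2*s*w + 6*s + 12*w)/(s - 7)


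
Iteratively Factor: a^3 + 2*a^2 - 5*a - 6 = (a - 2)*(a^2 + 4*a + 3) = (a - 2)*(a + 1)*(a + 3)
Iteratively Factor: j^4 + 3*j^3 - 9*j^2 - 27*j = (j)*(j^3 + 3*j^2 - 9*j - 27) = j*(j - 3)*(j^2 + 6*j + 9) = j*(j - 3)*(j + 3)*(j + 3)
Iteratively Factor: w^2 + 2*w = (w)*(w + 2)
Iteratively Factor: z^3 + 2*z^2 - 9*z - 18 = (z + 2)*(z^2 - 9) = (z + 2)*(z + 3)*(z - 3)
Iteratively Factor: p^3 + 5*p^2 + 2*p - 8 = (p - 1)*(p^2 + 6*p + 8) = (p - 1)*(p + 2)*(p + 4)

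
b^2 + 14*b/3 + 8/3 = (b + 2/3)*(b + 4)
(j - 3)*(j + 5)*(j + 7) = j^3 + 9*j^2 - j - 105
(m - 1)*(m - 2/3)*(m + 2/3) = m^3 - m^2 - 4*m/9 + 4/9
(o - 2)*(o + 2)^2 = o^3 + 2*o^2 - 4*o - 8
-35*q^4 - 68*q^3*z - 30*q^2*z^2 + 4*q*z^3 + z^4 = (-5*q + z)*(q + z)^2*(7*q + z)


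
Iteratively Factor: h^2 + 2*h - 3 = (h + 3)*(h - 1)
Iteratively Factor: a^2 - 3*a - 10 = (a - 5)*(a + 2)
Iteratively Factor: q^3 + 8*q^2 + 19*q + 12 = (q + 4)*(q^2 + 4*q + 3) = (q + 1)*(q + 4)*(q + 3)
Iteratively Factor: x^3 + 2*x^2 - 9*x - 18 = (x + 2)*(x^2 - 9) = (x - 3)*(x + 2)*(x + 3)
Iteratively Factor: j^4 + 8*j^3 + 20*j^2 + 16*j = (j)*(j^3 + 8*j^2 + 20*j + 16) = j*(j + 2)*(j^2 + 6*j + 8) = j*(j + 2)^2*(j + 4)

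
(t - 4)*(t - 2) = t^2 - 6*t + 8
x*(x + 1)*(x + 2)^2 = x^4 + 5*x^3 + 8*x^2 + 4*x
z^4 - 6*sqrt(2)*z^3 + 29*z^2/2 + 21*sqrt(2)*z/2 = z*(z - 7*sqrt(2)/2)*(z - 3*sqrt(2))*(z + sqrt(2)/2)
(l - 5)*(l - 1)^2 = l^3 - 7*l^2 + 11*l - 5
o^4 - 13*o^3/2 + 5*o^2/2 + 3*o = o*(o - 6)*(o - 1)*(o + 1/2)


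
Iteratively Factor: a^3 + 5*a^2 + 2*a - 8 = (a + 4)*(a^2 + a - 2) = (a - 1)*(a + 4)*(a + 2)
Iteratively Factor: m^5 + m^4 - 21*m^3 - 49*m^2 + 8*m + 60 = (m + 3)*(m^4 - 2*m^3 - 15*m^2 - 4*m + 20) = (m + 2)*(m + 3)*(m^3 - 4*m^2 - 7*m + 10) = (m + 2)^2*(m + 3)*(m^2 - 6*m + 5) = (m - 5)*(m + 2)^2*(m + 3)*(m - 1)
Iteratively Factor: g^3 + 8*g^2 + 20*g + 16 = (g + 2)*(g^2 + 6*g + 8) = (g + 2)*(g + 4)*(g + 2)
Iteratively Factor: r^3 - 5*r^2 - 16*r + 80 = (r + 4)*(r^2 - 9*r + 20) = (r - 5)*(r + 4)*(r - 4)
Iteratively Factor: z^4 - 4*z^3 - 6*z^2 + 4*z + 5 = (z - 5)*(z^3 + z^2 - z - 1) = (z - 5)*(z - 1)*(z^2 + 2*z + 1) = (z - 5)*(z - 1)*(z + 1)*(z + 1)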